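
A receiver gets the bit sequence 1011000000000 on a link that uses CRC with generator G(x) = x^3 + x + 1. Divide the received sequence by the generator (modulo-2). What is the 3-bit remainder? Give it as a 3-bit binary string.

000

Modulo-2 division of 1011000000000 by 1011:
  pos 0: 1011 XOR 1011 = 0000
Remainder = 000 (zero — the frame passes the CRC check).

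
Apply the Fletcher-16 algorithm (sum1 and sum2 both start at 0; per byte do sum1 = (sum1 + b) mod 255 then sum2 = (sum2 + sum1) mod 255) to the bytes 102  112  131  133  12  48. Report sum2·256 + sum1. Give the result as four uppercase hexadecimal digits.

Running sums (mod 255):
  after byte 0 (102): sum1=102, sum2=102
  after byte 1 (112): sum1=214, sum2=61
  after byte 2 (131): sum1=90, sum2=151
  after byte 3 (133): sum1=223, sum2=119
  after byte 4 (12): sum1=235, sum2=99
  after byte 5 (48): sum1=28, sum2=127
Checksum = sum2·256 + sum1 = 127·256 + 28 = 32540 = 0x7F1C.

7F1C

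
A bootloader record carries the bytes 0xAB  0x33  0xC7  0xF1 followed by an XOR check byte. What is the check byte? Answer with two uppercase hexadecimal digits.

AE

XOR the bytes together:
  start with 0xAB
  0xAB ⊕ 0x33 = 0x98
  0x98 ⊕ 0xC7 = 0x5F
  0x5F ⊕ 0xF1 = 0xAE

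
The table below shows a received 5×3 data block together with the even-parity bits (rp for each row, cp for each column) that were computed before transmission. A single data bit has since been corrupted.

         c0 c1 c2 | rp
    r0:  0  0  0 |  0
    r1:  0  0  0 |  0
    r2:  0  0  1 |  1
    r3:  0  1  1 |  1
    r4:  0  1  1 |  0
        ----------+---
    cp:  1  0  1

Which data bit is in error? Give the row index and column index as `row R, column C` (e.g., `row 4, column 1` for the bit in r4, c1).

row 3, column 0

Recompute each row's even parity and compare to rp:
  r0: data parity 0, sent rp 0 → ok
  r1: data parity 0, sent rp 0 → ok
  r2: data parity 1, sent rp 1 → ok
  r3: data parity 0, sent rp 1 → mismatch
  r4: data parity 0, sent rp 0 → ok
Recompute each column's even parity and compare to cp:
  c0: data parity 0, sent cp 1 → mismatch
  c1: data parity 0, sent cp 0 → ok
  c2: data parity 1, sent cp 1 → ok
Exactly one row (r3) and one column (c0) fail → the flipped bit is at their intersection.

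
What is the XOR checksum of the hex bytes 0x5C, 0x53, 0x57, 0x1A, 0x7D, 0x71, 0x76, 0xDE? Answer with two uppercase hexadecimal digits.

E6

XOR the bytes together:
  start with 0x5C
  0x5C ⊕ 0x53 = 0x0F
  0x0F ⊕ 0x57 = 0x58
  0x58 ⊕ 0x1A = 0x42
  0x42 ⊕ 0x7D = 0x3F
  0x3F ⊕ 0x71 = 0x4E
  0x4E ⊕ 0x76 = 0x38
  0x38 ⊕ 0xDE = 0xE6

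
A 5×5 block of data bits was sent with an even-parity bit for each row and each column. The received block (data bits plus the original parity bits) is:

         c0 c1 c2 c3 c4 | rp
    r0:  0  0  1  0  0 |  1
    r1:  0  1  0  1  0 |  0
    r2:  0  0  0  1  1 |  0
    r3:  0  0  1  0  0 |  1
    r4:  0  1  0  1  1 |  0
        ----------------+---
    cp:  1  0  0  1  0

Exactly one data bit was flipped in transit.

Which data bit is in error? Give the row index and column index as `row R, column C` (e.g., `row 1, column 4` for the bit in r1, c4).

Recompute each row's even parity and compare to rp:
  r0: data parity 1, sent rp 1 → ok
  r1: data parity 0, sent rp 0 → ok
  r2: data parity 0, sent rp 0 → ok
  r3: data parity 1, sent rp 1 → ok
  r4: data parity 1, sent rp 0 → mismatch
Recompute each column's even parity and compare to cp:
  c0: data parity 0, sent cp 1 → mismatch
  c1: data parity 0, sent cp 0 → ok
  c2: data parity 0, sent cp 0 → ok
  c3: data parity 1, sent cp 1 → ok
  c4: data parity 0, sent cp 0 → ok
Exactly one row (r4) and one column (c0) fail → the flipped bit is at their intersection.

row 4, column 0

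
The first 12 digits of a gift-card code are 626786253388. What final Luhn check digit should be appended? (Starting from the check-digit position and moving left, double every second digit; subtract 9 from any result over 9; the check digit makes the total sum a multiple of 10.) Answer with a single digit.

Partial digits right→left: 8 8 3 3 5 2 6 8 7 6 2 6
Double every second digit counting from the check-digit position (so the 1st, 3rd, 5th, ... of the partial from the right).
  doubled (with −9 where >9): 7 6 1 3 5 4 → sum 26
  kept as-is: 8 3 2 8 6 6 → sum 33
Total = 26 + 33 = 59.
Check digit = (10 − (59 mod 10)) mod 10 = 1.

1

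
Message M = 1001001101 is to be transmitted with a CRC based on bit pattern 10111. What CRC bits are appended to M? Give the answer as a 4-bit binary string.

Append 4 zeros: 10010011010000. Divide by 10111 (XOR where the leading bit is 1):
  pos 0: 10010 XOR 10111 = 00101
  pos 2: 10101 XOR 10111 = 00010
  pos 5: 10101 XOR 10111 = 00010
  pos 8: 10000 XOR 10111 = 00111
Remainder (last 4 bits) = 1110. This is the CRC / FCS.

1110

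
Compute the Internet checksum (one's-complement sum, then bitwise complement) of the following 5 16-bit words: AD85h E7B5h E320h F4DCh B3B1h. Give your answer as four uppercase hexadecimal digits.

DF14

One's-complement addition (fold any carry out of bit 15 back into bit 0):
  0xAD85 + 0xE7B5 = 0x1953A → wrap carry → 0x953B
  0x953B + 0xE320 = 0x1785B → wrap carry → 0x785C
  0x785C + 0xF4DC = 0x16D38 → wrap carry → 0x6D39
  0x6D39 + 0xB3B1 = 0x120EA → wrap carry → 0x20EB
One's-complement sum = 0x20EB.
Checksum = ~0x20EB & 0xFFFF = 0xDF14.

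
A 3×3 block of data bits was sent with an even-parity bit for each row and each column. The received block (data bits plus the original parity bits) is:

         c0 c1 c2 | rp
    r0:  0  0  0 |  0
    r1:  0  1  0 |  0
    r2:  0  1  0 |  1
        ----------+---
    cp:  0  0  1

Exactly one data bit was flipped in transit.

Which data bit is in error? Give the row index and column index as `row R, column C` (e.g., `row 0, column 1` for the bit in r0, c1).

Recompute each row's even parity and compare to rp:
  r0: data parity 0, sent rp 0 → ok
  r1: data parity 1, sent rp 0 → mismatch
  r2: data parity 1, sent rp 1 → ok
Recompute each column's even parity and compare to cp:
  c0: data parity 0, sent cp 0 → ok
  c1: data parity 0, sent cp 0 → ok
  c2: data parity 0, sent cp 1 → mismatch
Exactly one row (r1) and one column (c2) fail → the flipped bit is at their intersection.

row 1, column 2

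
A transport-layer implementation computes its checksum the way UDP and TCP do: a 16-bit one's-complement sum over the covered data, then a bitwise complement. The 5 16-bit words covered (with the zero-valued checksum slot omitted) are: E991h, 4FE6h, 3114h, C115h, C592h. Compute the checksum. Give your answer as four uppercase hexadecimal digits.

One's-complement addition (fold any carry out of bit 15 back into bit 0):
  0xE991 + 0x4FE6 = 0x13977 → wrap carry → 0x3978
  0x3978 + 0x3114 = 0x06A8C
  0x6A8C + 0xC115 = 0x12BA1 → wrap carry → 0x2BA2
  0x2BA2 + 0xC592 = 0x0F134
One's-complement sum = 0xF134.
Checksum = ~0xF134 & 0xFFFF = 0x0ECB.

0ECB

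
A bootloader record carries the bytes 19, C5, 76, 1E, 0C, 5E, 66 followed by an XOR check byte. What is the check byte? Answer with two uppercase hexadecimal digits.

XOR the bytes together:
  start with 0x19
  0x19 ⊕ 0xC5 = 0xDC
  0xDC ⊕ 0x76 = 0xAA
  0xAA ⊕ 0x1E = 0xB4
  0xB4 ⊕ 0x0C = 0xB8
  0xB8 ⊕ 0x5E = 0xE6
  0xE6 ⊕ 0x66 = 0x80

80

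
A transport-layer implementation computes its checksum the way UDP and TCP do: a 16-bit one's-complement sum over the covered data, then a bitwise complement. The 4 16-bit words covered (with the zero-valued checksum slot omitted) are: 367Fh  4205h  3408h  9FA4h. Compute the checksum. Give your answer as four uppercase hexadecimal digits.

One's-complement addition (fold any carry out of bit 15 back into bit 0):
  0x367F + 0x4205 = 0x07884
  0x7884 + 0x3408 = 0x0AC8C
  0xAC8C + 0x9FA4 = 0x14C30 → wrap carry → 0x4C31
One's-complement sum = 0x4C31.
Checksum = ~0x4C31 & 0xFFFF = 0xB3CE.

B3CE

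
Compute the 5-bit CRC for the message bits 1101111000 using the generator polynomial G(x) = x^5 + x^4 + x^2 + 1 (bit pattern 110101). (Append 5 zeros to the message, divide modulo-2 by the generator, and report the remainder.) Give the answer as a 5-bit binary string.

10001

Append 5 zeros: 110111100000000. Divide by 110101 (XOR where the leading bit is 1):
  pos 0: 110111 XOR 110101 = 000010
  pos 4: 101000 XOR 110101 = 011101
  pos 5: 111010 XOR 110101 = 001111
  pos 7: 111100 XOR 110101 = 001001
  pos 9: 100100 XOR 110101 = 010001
Remainder (last 5 bits) = 10001. This is the CRC / FCS.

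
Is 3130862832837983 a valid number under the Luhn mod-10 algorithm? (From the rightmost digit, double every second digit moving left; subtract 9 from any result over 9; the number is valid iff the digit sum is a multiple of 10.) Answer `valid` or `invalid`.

From the right, keep odd positions and double even positions (subtract 9 from any doubled value over 9):
  doubled (positions 2,4,...): 7 5 7 6 4 7 6 6 → sum 48
  kept (positions 1,3,...): 3 9 3 2 8 6 0 1 → sum 32
Total = 80.
80 mod 10 = 0, so the number is valid.

valid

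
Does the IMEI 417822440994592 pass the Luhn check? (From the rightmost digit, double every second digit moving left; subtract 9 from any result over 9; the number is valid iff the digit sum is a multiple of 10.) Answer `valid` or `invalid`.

valid

From the right, keep odd positions and double even positions (subtract 9 from any doubled value over 9):
  doubled (positions 2,4,...): 9 8 9 8 4 7 2 → sum 47
  kept (positions 1,3,...): 2 5 9 0 4 2 7 4 → sum 33
Total = 80.
80 mod 10 = 0, so the number is valid.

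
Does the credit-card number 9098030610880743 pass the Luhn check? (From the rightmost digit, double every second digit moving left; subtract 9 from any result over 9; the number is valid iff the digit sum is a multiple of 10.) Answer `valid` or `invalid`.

From the right, keep odd positions and double even positions (subtract 9 from any doubled value over 9):
  doubled (positions 2,4,...): 8 0 7 2 0 0 9 9 → sum 35
  kept (positions 1,3,...): 3 7 8 0 6 3 8 0 → sum 35
Total = 70.
70 mod 10 = 0, so the number is valid.

valid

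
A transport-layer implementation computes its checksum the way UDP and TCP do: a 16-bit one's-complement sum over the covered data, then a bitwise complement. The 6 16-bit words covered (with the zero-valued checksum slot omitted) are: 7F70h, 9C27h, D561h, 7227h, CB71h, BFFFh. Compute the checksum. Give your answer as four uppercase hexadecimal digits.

116D

One's-complement addition (fold any carry out of bit 15 back into bit 0):
  0x7F70 + 0x9C27 = 0x11B97 → wrap carry → 0x1B98
  0x1B98 + 0xD561 = 0x0F0F9
  0xF0F9 + 0x7227 = 0x16320 → wrap carry → 0x6321
  0x6321 + 0xCB71 = 0x12E92 → wrap carry → 0x2E93
  0x2E93 + 0xBFFF = 0x0EE92
One's-complement sum = 0xEE92.
Checksum = ~0xEE92 & 0xFFFF = 0x116D.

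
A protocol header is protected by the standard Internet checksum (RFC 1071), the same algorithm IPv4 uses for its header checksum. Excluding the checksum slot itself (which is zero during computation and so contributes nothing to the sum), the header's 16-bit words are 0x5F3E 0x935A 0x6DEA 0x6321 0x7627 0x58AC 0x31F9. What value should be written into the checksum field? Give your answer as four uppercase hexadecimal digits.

One's-complement addition (fold any carry out of bit 15 back into bit 0):
  0x5F3E + 0x935A = 0x0F298
  0xF298 + 0x6DEA = 0x16082 → wrap carry → 0x6083
  0x6083 + 0x6321 = 0x0C3A4
  0xC3A4 + 0x7627 = 0x139CB → wrap carry → 0x39CC
  0x39CC + 0x58AC = 0x09278
  0x9278 + 0x31F9 = 0x0C471
One's-complement sum = 0xC471.
Checksum = ~0xC471 & 0xFFFF = 0x3B8E.

3B8E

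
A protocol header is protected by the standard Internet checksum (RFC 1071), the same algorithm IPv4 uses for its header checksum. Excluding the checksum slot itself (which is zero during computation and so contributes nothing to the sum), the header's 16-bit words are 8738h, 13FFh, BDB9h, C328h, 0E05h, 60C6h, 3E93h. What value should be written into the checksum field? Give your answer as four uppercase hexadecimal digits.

One's-complement addition (fold any carry out of bit 15 back into bit 0):
  0x8738 + 0x13FF = 0x09B37
  0x9B37 + 0xBDB9 = 0x158F0 → wrap carry → 0x58F1
  0x58F1 + 0xC328 = 0x11C19 → wrap carry → 0x1C1A
  0x1C1A + 0x0E05 = 0x02A1F
  0x2A1F + 0x60C6 = 0x08AE5
  0x8AE5 + 0x3E93 = 0x0C978
One's-complement sum = 0xC978.
Checksum = ~0xC978 & 0xFFFF = 0x3687.

3687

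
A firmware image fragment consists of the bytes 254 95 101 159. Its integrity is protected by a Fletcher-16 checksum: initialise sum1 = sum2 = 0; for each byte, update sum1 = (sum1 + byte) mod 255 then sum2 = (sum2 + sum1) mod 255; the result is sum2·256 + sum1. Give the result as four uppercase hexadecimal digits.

8463

Running sums (mod 255):
  after byte 0 (254): sum1=254, sum2=254
  after byte 1 (95): sum1=94, sum2=93
  after byte 2 (101): sum1=195, sum2=33
  after byte 3 (159): sum1=99, sum2=132
Checksum = sum2·256 + sum1 = 132·256 + 99 = 33891 = 0x8463.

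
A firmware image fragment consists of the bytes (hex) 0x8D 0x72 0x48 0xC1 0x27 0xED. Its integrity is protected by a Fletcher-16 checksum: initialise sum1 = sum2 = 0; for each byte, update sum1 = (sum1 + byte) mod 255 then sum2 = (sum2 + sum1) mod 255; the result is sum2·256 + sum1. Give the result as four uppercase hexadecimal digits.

301F

Running sums (mod 255):
  after byte 0 (0x8D): sum1=141, sum2=141
  after byte 1 (0x72): sum1=0, sum2=141
  after byte 2 (0x48): sum1=72, sum2=213
  after byte 3 (0xC1): sum1=10, sum2=223
  after byte 4 (0x27): sum1=49, sum2=17
  after byte 5 (0xED): sum1=31, sum2=48
Checksum = sum2·256 + sum1 = 48·256 + 31 = 12319 = 0x301F.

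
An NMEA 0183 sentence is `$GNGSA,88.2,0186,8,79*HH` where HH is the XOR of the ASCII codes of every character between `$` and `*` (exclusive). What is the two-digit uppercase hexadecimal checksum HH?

79

XOR the ASCII codes of the payload characters:
  'G' = 0x47 → acc = 0x47
  'N' = 0x4E → acc = 0x09
  'G' = 0x47 → acc = 0x4E
  'S' = 0x53 → acc = 0x1D
  'A' = 0x41 → acc = 0x5C
  ',' = 0x2C → acc = 0x70
  '8' = 0x38 → acc = 0x48
  '8' = 0x38 → acc = 0x70
  '.' = 0x2E → acc = 0x5E
  '2' = 0x32 → acc = 0x6C
  ',' = 0x2C → acc = 0x40
  '0' = 0x30 → acc = 0x70
  '1' = 0x31 → acc = 0x41
  '8' = 0x38 → acc = 0x79
  '6' = 0x36 → acc = 0x4F
  ',' = 0x2C → acc = 0x63
  '8' = 0x38 → acc = 0x5B
  ',' = 0x2C → acc = 0x77
  '7' = 0x37 → acc = 0x40
  '9' = 0x39 → acc = 0x79
Checksum = 0x79.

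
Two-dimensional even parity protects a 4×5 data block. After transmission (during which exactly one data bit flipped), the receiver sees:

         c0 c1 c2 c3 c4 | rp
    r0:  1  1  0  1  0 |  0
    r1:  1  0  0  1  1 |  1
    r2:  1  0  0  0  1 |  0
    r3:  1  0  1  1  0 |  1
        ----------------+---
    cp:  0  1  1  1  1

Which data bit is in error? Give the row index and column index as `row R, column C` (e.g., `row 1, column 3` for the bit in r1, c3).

Recompute each row's even parity and compare to rp:
  r0: data parity 1, sent rp 0 → mismatch
  r1: data parity 1, sent rp 1 → ok
  r2: data parity 0, sent rp 0 → ok
  r3: data parity 1, sent rp 1 → ok
Recompute each column's even parity and compare to cp:
  c0: data parity 0, sent cp 0 → ok
  c1: data parity 1, sent cp 1 → ok
  c2: data parity 1, sent cp 1 → ok
  c3: data parity 1, sent cp 1 → ok
  c4: data parity 0, sent cp 1 → mismatch
Exactly one row (r0) and one column (c4) fail → the flipped bit is at their intersection.

row 0, column 4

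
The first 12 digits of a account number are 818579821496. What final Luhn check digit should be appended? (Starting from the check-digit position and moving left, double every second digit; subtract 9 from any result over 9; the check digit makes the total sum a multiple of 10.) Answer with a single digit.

2

Partial digits right→left: 6 9 4 1 2 8 9 7 5 8 1 8
Double every second digit counting from the check-digit position (so the 1st, 3rd, 5th, ... of the partial from the right).
  doubled (with −9 where >9): 3 8 4 9 1 2 → sum 27
  kept as-is: 9 1 8 7 8 8 → sum 41
Total = 27 + 41 = 68.
Check digit = (10 − (68 mod 10)) mod 10 = 2.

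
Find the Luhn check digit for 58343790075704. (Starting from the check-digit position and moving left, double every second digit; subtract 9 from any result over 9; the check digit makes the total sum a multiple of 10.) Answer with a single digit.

Partial digits right→left: 4 0 7 5 7 0 0 9 7 3 4 3 8 5
Double every second digit counting from the check-digit position (so the 1st, 3rd, 5th, ... of the partial from the right).
  doubled (with −9 where >9): 8 5 5 0 5 8 7 → sum 38
  kept as-is: 0 5 0 9 3 3 5 → sum 25
Total = 38 + 25 = 63.
Check digit = (10 − (63 mod 10)) mod 10 = 7.

7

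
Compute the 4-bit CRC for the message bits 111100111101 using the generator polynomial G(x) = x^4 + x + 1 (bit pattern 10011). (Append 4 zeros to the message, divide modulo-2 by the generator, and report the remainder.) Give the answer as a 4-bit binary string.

Append 4 zeros: 1111001111010000. Divide by 10011 (XOR where the leading bit is 1):
  pos 0: 11110 XOR 10011 = 01101
  pos 1: 11010 XOR 10011 = 01001
  pos 2: 10011 XOR 10011 = 00000
  pos 7: 11101 XOR 10011 = 01110
  pos 8: 11100 XOR 10011 = 01111
  pos 9: 11110 XOR 10011 = 01101
  pos 10: 11010 XOR 10011 = 01001
  pos 11: 10010 XOR 10011 = 00001
Remainder (last 4 bits) = 0001. This is the CRC / FCS.

0001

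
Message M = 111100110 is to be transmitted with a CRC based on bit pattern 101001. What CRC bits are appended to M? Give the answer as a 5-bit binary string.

01000

Append 5 zeros: 11110011000000. Divide by 101001 (XOR where the leading bit is 1):
  pos 0: 111100 XOR 101001 = 010101
  pos 1: 101011 XOR 101001 = 000010
  pos 5: 101000 XOR 101001 = 000001
Remainder (last 5 bits) = 01000. This is the CRC / FCS.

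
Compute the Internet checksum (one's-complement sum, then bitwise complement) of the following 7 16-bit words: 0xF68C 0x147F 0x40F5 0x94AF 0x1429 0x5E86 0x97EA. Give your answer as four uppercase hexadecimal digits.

One's-complement addition (fold any carry out of bit 15 back into bit 0):
  0xF68C + 0x147F = 0x10B0B → wrap carry → 0x0B0C
  0x0B0C + 0x40F5 = 0x04C01
  0x4C01 + 0x94AF = 0x0E0B0
  0xE0B0 + 0x1429 = 0x0F4D9
  0xF4D9 + 0x5E86 = 0x1535F → wrap carry → 0x5360
  0x5360 + 0x97EA = 0x0EB4A
One's-complement sum = 0xEB4A.
Checksum = ~0xEB4A & 0xFFFF = 0x14B5.

14B5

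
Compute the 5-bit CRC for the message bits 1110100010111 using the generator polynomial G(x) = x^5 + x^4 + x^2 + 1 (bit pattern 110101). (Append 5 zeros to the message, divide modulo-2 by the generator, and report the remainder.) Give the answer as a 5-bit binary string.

10010

Append 5 zeros: 111010001011100000. Divide by 110101 (XOR where the leading bit is 1):
  pos 0: 111010 XOR 110101 = 001111
  pos 2: 111100 XOR 110101 = 001001
  pos 4: 100110 XOR 110101 = 010011
  pos 5: 100111 XOR 110101 = 010010
  pos 6: 100101 XOR 110101 = 010000
  pos 7: 100001 XOR 110101 = 010100
  pos 8: 101000 XOR 110101 = 011101
  pos 9: 111010 XOR 110101 = 001111
  pos 11: 111100 XOR 110101 = 001001
Remainder (last 5 bits) = 10010. This is the CRC / FCS.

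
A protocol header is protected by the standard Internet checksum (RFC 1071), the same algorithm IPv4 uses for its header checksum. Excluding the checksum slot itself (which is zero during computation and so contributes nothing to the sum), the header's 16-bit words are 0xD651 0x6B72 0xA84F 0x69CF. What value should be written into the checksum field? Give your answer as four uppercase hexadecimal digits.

One's-complement addition (fold any carry out of bit 15 back into bit 0):
  0xD651 + 0x6B72 = 0x141C3 → wrap carry → 0x41C4
  0x41C4 + 0xA84F = 0x0EA13
  0xEA13 + 0x69CF = 0x153E2 → wrap carry → 0x53E3
One's-complement sum = 0x53E3.
Checksum = ~0x53E3 & 0xFFFF = 0xAC1C.

AC1C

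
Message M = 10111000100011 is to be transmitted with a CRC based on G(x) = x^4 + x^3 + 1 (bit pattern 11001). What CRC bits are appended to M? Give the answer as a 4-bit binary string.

1000

Append 4 zeros: 101110001000110000. Divide by 11001 (XOR where the leading bit is 1):
  pos 0: 10111 XOR 11001 = 01110
  pos 1: 11100 XOR 11001 = 00101
  pos 3: 10100 XOR 11001 = 01101
  pos 4: 11011 XOR 11001 = 00010
  pos 7: 10000 XOR 11001 = 01001
  pos 8: 10011 XOR 11001 = 01010
  pos 9: 10101 XOR 11001 = 01100
  pos 10: 11000 XOR 11001 = 00001
Remainder (last 4 bits) = 1000. This is the CRC / FCS.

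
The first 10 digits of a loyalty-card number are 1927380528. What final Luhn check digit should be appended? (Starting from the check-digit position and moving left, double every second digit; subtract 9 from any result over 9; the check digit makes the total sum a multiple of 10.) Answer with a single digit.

3

Partial digits right→left: 8 2 5 0 8 3 7 2 9 1
Double every second digit counting from the check-digit position (so the 1st, 3rd, 5th, ... of the partial from the right).
  doubled (with −9 where >9): 7 1 7 5 9 → sum 29
  kept as-is: 2 0 3 2 1 → sum 8
Total = 29 + 8 = 37.
Check digit = (10 − (37 mod 10)) mod 10 = 3.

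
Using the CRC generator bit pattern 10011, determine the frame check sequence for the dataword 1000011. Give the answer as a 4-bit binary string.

Append 4 zeros: 10000110000. Divide by 10011 (XOR where the leading bit is 1):
  pos 0: 10000 XOR 10011 = 00011
  pos 3: 11110 XOR 10011 = 01101
  pos 4: 11010 XOR 10011 = 01001
  pos 5: 10010 XOR 10011 = 00001
Remainder (last 4 bits) = 0010. This is the CRC / FCS.

0010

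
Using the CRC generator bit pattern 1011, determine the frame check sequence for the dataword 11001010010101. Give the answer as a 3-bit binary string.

Append 3 zeros: 11001010010101000. Divide by 1011 (XOR where the leading bit is 1):
  pos 0: 1100 XOR 1011 = 0111
  pos 1: 1111 XOR 1011 = 0100
  pos 2: 1000 XOR 1011 = 0011
  pos 4: 1110 XOR 1011 = 0101
  pos 5: 1010 XOR 1011 = 0001
  pos 8: 1101 XOR 1011 = 0110
  pos 9: 1100 XOR 1011 = 0111
  pos 10: 1111 XOR 1011 = 0100
  pos 11: 1000 XOR 1011 = 0011
  pos 13: 1100 XOR 1011 = 0111
Remainder (last 3 bits) = 111. This is the CRC / FCS.

111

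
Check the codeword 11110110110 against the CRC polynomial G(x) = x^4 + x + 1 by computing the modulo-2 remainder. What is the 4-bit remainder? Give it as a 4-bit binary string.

Modulo-2 division of 11110110110 by 10011:
  pos 0: 11110 XOR 10011 = 01101
  pos 1: 11011 XOR 10011 = 01000
  pos 2: 10001 XOR 10011 = 00010
  pos 5: 10011 XOR 10011 = 00000
Remainder = 0000 (zero — the frame passes the CRC check).

0000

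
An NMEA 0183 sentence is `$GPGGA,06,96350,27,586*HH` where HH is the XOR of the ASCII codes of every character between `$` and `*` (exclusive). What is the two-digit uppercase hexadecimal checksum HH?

57

XOR the ASCII codes of the payload characters:
  'G' = 0x47 → acc = 0x47
  'P' = 0x50 → acc = 0x17
  'G' = 0x47 → acc = 0x50
  'G' = 0x47 → acc = 0x17
  'A' = 0x41 → acc = 0x56
  ',' = 0x2C → acc = 0x7A
  '0' = 0x30 → acc = 0x4A
  '6' = 0x36 → acc = 0x7C
  ',' = 0x2C → acc = 0x50
  '9' = 0x39 → acc = 0x69
  '6' = 0x36 → acc = 0x5F
  '3' = 0x33 → acc = 0x6C
  '5' = 0x35 → acc = 0x59
  '0' = 0x30 → acc = 0x69
  ',' = 0x2C → acc = 0x45
  '2' = 0x32 → acc = 0x77
  '7' = 0x37 → acc = 0x40
  ',' = 0x2C → acc = 0x6C
  '5' = 0x35 → acc = 0x59
  '8' = 0x38 → acc = 0x61
  '6' = 0x36 → acc = 0x57
Checksum = 0x57.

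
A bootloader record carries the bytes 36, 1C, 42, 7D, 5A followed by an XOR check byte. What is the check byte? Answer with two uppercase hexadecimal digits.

XOR the bytes together:
  start with 0x36
  0x36 ⊕ 0x1C = 0x2A
  0x2A ⊕ 0x42 = 0x68
  0x68 ⊕ 0x7D = 0x15
  0x15 ⊕ 0x5A = 0x4F

4F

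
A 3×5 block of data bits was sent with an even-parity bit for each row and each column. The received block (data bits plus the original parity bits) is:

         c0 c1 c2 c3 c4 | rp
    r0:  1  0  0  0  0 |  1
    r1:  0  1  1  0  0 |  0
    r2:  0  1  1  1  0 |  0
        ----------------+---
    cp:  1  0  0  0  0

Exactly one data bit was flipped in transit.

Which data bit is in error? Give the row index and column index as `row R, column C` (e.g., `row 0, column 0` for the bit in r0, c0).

Recompute each row's even parity and compare to rp:
  r0: data parity 1, sent rp 1 → ok
  r1: data parity 0, sent rp 0 → ok
  r2: data parity 1, sent rp 0 → mismatch
Recompute each column's even parity and compare to cp:
  c0: data parity 1, sent cp 1 → ok
  c1: data parity 0, sent cp 0 → ok
  c2: data parity 0, sent cp 0 → ok
  c3: data parity 1, sent cp 0 → mismatch
  c4: data parity 0, sent cp 0 → ok
Exactly one row (r2) and one column (c3) fail → the flipped bit is at their intersection.

row 2, column 3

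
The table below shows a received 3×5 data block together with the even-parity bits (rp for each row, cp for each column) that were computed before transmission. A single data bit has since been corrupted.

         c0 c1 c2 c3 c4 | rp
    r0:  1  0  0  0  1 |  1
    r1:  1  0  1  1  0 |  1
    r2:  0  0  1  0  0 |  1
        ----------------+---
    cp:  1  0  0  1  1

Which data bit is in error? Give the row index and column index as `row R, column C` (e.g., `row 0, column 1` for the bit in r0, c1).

row 0, column 0

Recompute each row's even parity and compare to rp:
  r0: data parity 0, sent rp 1 → mismatch
  r1: data parity 1, sent rp 1 → ok
  r2: data parity 1, sent rp 1 → ok
Recompute each column's even parity and compare to cp:
  c0: data parity 0, sent cp 1 → mismatch
  c1: data parity 0, sent cp 0 → ok
  c2: data parity 0, sent cp 0 → ok
  c3: data parity 1, sent cp 1 → ok
  c4: data parity 1, sent cp 1 → ok
Exactly one row (r0) and one column (c0) fail → the flipped bit is at their intersection.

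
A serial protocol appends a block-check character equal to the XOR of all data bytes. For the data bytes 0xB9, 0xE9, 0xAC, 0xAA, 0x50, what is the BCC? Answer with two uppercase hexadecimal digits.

06

XOR the bytes together:
  start with 0xB9
  0xB9 ⊕ 0xE9 = 0x50
  0x50 ⊕ 0xAC = 0xFC
  0xFC ⊕ 0xAA = 0x56
  0x56 ⊕ 0x50 = 0x06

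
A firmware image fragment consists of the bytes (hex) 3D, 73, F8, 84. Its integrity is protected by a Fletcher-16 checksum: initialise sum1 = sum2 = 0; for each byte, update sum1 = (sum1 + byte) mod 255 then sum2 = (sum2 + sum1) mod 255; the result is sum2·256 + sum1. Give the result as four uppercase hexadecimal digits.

C52E

Running sums (mod 255):
  after byte 0 (3D): sum1=61, sum2=61
  after byte 1 (73): sum1=176, sum2=237
  after byte 2 (F8): sum1=169, sum2=151
  after byte 3 (84): sum1=46, sum2=197
Checksum = sum2·256 + sum1 = 197·256 + 46 = 50478 = 0xC52E.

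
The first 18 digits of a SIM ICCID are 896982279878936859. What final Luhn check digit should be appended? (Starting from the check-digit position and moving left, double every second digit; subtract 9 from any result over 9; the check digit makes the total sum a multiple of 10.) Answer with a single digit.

Partial digits right→left: 9 5 8 6 3 9 8 7 8 9 7 2 2 8 9 6 9 8
Double every second digit counting from the check-digit position (so the 1st, 3rd, 5th, ... of the partial from the right).
  doubled (with −9 where >9): 9 7 6 7 7 5 4 9 9 → sum 63
  kept as-is: 5 6 9 7 9 2 8 6 8 → sum 60
Total = 63 + 60 = 123.
Check digit = (10 − (123 mod 10)) mod 10 = 7.

7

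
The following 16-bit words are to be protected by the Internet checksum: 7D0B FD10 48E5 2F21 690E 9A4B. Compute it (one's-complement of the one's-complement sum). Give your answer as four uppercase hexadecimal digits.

One's-complement addition (fold any carry out of bit 15 back into bit 0):
  0x7D0B + 0xFD10 = 0x17A1B → wrap carry → 0x7A1C
  0x7A1C + 0x48E5 = 0x0C301
  0xC301 + 0x2F21 = 0x0F222
  0xF222 + 0x690E = 0x15B30 → wrap carry → 0x5B31
  0x5B31 + 0x9A4B = 0x0F57C
One's-complement sum = 0xF57C.
Checksum = ~0xF57C & 0xFFFF = 0x0A83.

0A83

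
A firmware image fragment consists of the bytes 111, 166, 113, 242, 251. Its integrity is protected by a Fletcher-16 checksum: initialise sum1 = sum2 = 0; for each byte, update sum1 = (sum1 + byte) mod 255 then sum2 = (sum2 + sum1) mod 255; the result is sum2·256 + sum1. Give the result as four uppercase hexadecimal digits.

Running sums (mod 255):
  after byte 0 (111): sum1=111, sum2=111
  after byte 1 (166): sum1=22, sum2=133
  after byte 2 (113): sum1=135, sum2=13
  after byte 3 (242): sum1=122, sum2=135
  after byte 4 (251): sum1=118, sum2=253
Checksum = sum2·256 + sum1 = 253·256 + 118 = 64886 = 0xFD76.

FD76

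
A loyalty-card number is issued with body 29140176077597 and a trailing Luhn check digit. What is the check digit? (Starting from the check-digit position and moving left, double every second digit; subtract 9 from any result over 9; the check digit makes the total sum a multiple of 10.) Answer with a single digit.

1

Partial digits right→left: 7 9 5 7 7 0 6 7 1 0 4 1 9 2
Double every second digit counting from the check-digit position (so the 1st, 3rd, 5th, ... of the partial from the right).
  doubled (with −9 where >9): 5 1 5 3 2 8 9 → sum 33
  kept as-is: 9 7 0 7 0 1 2 → sum 26
Total = 33 + 26 = 59.
Check digit = (10 − (59 mod 10)) mod 10 = 1.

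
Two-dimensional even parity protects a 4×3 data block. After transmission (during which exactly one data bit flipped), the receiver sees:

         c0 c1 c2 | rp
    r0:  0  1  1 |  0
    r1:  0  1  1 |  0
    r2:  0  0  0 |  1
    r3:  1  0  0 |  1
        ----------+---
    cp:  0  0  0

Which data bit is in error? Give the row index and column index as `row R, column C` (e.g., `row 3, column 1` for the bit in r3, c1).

Recompute each row's even parity and compare to rp:
  r0: data parity 0, sent rp 0 → ok
  r1: data parity 0, sent rp 0 → ok
  r2: data parity 0, sent rp 1 → mismatch
  r3: data parity 1, sent rp 1 → ok
Recompute each column's even parity and compare to cp:
  c0: data parity 1, sent cp 0 → mismatch
  c1: data parity 0, sent cp 0 → ok
  c2: data parity 0, sent cp 0 → ok
Exactly one row (r2) and one column (c0) fail → the flipped bit is at their intersection.

row 2, column 0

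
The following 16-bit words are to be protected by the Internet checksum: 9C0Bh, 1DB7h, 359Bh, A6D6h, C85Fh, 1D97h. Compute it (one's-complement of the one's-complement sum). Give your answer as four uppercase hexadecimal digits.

83D4

One's-complement addition (fold any carry out of bit 15 back into bit 0):
  0x9C0B + 0x1DB7 = 0x0B9C2
  0xB9C2 + 0x359B = 0x0EF5D
  0xEF5D + 0xA6D6 = 0x19633 → wrap carry → 0x9634
  0x9634 + 0xC85F = 0x15E93 → wrap carry → 0x5E94
  0x5E94 + 0x1D97 = 0x07C2B
One's-complement sum = 0x7C2B.
Checksum = ~0x7C2B & 0xFFFF = 0x83D4.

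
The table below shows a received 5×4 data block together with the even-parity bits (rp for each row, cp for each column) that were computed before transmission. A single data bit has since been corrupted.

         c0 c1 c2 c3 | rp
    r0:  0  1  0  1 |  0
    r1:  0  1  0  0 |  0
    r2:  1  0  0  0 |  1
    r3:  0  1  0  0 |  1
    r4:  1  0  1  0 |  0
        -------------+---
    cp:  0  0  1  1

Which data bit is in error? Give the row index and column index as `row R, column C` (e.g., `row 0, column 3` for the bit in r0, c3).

Recompute each row's even parity and compare to rp:
  r0: data parity 0, sent rp 0 → ok
  r1: data parity 1, sent rp 0 → mismatch
  r2: data parity 1, sent rp 1 → ok
  r3: data parity 1, sent rp 1 → ok
  r4: data parity 0, sent rp 0 → ok
Recompute each column's even parity and compare to cp:
  c0: data parity 0, sent cp 0 → ok
  c1: data parity 1, sent cp 0 → mismatch
  c2: data parity 1, sent cp 1 → ok
  c3: data parity 1, sent cp 1 → ok
Exactly one row (r1) and one column (c1) fail → the flipped bit is at their intersection.

row 1, column 1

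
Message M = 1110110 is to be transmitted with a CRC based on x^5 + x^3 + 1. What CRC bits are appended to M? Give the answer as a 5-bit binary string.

Append 5 zeros: 111011000000. Divide by 101001 (XOR where the leading bit is 1):
  pos 0: 111011 XOR 101001 = 010010
  pos 1: 100100 XOR 101001 = 001101
  pos 3: 110100 XOR 101001 = 011101
  pos 4: 111010 XOR 101001 = 010011
  pos 5: 100110 XOR 101001 = 001111
Remainder (last 5 bits) = 11110. This is the CRC / FCS.

11110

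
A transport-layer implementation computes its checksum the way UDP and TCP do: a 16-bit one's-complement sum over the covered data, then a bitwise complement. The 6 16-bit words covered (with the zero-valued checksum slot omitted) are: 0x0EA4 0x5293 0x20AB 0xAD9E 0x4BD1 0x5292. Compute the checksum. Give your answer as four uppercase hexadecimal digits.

One's-complement addition (fold any carry out of bit 15 back into bit 0):
  0x0EA4 + 0x5293 = 0x06137
  0x6137 + 0x20AB = 0x081E2
  0x81E2 + 0xAD9E = 0x12F80 → wrap carry → 0x2F81
  0x2F81 + 0x4BD1 = 0x07B52
  0x7B52 + 0x5292 = 0x0CDE4
One's-complement sum = 0xCDE4.
Checksum = ~0xCDE4 & 0xFFFF = 0x321B.

321B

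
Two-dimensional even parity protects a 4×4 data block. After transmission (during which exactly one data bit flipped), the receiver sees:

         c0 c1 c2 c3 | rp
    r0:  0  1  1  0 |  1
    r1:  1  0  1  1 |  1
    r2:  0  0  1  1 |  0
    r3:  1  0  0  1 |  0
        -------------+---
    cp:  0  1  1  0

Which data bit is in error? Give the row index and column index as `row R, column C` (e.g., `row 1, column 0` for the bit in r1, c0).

row 0, column 3

Recompute each row's even parity and compare to rp:
  r0: data parity 0, sent rp 1 → mismatch
  r1: data parity 1, sent rp 1 → ok
  r2: data parity 0, sent rp 0 → ok
  r3: data parity 0, sent rp 0 → ok
Recompute each column's even parity and compare to cp:
  c0: data parity 0, sent cp 0 → ok
  c1: data parity 1, sent cp 1 → ok
  c2: data parity 1, sent cp 1 → ok
  c3: data parity 1, sent cp 0 → mismatch
Exactly one row (r0) and one column (c3) fail → the flipped bit is at their intersection.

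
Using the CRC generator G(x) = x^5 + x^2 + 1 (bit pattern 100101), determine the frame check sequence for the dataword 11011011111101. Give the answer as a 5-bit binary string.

Append 5 zeros: 1101101111110100000. Divide by 100101 (XOR where the leading bit is 1):
  pos 0: 110110 XOR 100101 = 010011
  pos 1: 100111 XOR 100101 = 000010
  pos 5: 101111 XOR 100101 = 001010
  pos 7: 101010 XOR 100101 = 001111
  pos 9: 111110 XOR 100101 = 011011
  pos 10: 110110 XOR 100101 = 010011
  pos 11: 100110 XOR 100101 = 000011
Remainder (last 5 bits) = 01100. This is the CRC / FCS.

01100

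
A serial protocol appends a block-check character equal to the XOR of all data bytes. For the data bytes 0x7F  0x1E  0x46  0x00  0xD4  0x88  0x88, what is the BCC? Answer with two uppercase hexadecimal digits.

XOR the bytes together:
  start with 0x7F
  0x7F ⊕ 0x1E = 0x61
  0x61 ⊕ 0x46 = 0x27
  0x27 ⊕ 0x00 = 0x27
  0x27 ⊕ 0xD4 = 0xF3
  0xF3 ⊕ 0x88 = 0x7B
  0x7B ⊕ 0x88 = 0xF3

F3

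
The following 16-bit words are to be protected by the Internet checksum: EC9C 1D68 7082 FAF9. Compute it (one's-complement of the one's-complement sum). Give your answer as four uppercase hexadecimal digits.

One's-complement addition (fold any carry out of bit 15 back into bit 0):
  0xEC9C + 0x1D68 = 0x10A04 → wrap carry → 0x0A05
  0x0A05 + 0x7082 = 0x07A87
  0x7A87 + 0xFAF9 = 0x17580 → wrap carry → 0x7581
One's-complement sum = 0x7581.
Checksum = ~0x7581 & 0xFFFF = 0x8A7E.

8A7E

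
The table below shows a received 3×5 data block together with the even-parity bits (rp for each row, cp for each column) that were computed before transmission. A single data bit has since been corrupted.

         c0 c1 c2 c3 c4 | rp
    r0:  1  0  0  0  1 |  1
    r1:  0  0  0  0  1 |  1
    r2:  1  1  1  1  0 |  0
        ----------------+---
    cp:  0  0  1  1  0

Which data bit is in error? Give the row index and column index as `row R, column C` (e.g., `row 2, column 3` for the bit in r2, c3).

Recompute each row's even parity and compare to rp:
  r0: data parity 0, sent rp 1 → mismatch
  r1: data parity 1, sent rp 1 → ok
  r2: data parity 0, sent rp 0 → ok
Recompute each column's even parity and compare to cp:
  c0: data parity 0, sent cp 0 → ok
  c1: data parity 1, sent cp 0 → mismatch
  c2: data parity 1, sent cp 1 → ok
  c3: data parity 1, sent cp 1 → ok
  c4: data parity 0, sent cp 0 → ok
Exactly one row (r0) and one column (c1) fail → the flipped bit is at their intersection.

row 0, column 1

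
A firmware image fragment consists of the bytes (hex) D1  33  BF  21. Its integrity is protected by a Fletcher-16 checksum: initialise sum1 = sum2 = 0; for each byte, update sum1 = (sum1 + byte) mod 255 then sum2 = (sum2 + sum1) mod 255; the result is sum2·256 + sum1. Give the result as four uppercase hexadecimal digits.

81E5

Running sums (mod 255):
  after byte 0 (D1): sum1=209, sum2=209
  after byte 1 (33): sum1=5, sum2=214
  after byte 2 (BF): sum1=196, sum2=155
  after byte 3 (21): sum1=229, sum2=129
Checksum = sum2·256 + sum1 = 129·256 + 229 = 33253 = 0x81E5.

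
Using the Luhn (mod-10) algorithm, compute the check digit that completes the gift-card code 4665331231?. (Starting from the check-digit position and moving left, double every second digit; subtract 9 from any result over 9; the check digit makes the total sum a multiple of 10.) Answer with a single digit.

Partial digits right→left: 1 3 2 1 3 3 5 6 6 4
Double every second digit counting from the check-digit position (so the 1st, 3rd, 5th, ... of the partial from the right).
  doubled (with −9 where >9): 2 4 6 1 3 → sum 16
  kept as-is: 3 1 3 6 4 → sum 17
Total = 16 + 17 = 33.
Check digit = (10 − (33 mod 10)) mod 10 = 7.

7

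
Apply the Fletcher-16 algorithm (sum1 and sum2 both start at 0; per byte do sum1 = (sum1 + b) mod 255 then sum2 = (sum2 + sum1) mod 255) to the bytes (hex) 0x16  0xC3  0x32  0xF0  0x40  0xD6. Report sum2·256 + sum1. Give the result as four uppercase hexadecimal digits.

Running sums (mod 255):
  after byte 0 (0x16): sum1=22, sum2=22
  after byte 1 (0xC3): sum1=217, sum2=239
  after byte 2 (0x32): sum1=12, sum2=251
  after byte 3 (0xF0): sum1=252, sum2=248
  after byte 4 (0x40): sum1=61, sum2=54
  after byte 5 (0xD6): sum1=20, sum2=74
Checksum = sum2·256 + sum1 = 74·256 + 20 = 18964 = 0x4A14.

4A14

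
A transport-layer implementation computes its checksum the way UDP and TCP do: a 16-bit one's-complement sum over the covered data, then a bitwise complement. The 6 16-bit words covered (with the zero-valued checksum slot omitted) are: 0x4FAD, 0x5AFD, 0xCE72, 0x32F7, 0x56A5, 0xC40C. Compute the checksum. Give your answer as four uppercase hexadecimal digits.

3939

One's-complement addition (fold any carry out of bit 15 back into bit 0):
  0x4FAD + 0x5AFD = 0x0AAAA
  0xAAAA + 0xCE72 = 0x1791C → wrap carry → 0x791D
  0x791D + 0x32F7 = 0x0AC14
  0xAC14 + 0x56A5 = 0x102B9 → wrap carry → 0x02BA
  0x02BA + 0xC40C = 0x0C6C6
One's-complement sum = 0xC6C6.
Checksum = ~0xC6C6 & 0xFFFF = 0x3939.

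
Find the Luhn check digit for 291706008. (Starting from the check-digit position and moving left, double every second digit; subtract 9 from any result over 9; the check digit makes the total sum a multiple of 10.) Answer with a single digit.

5

Partial digits right→left: 8 0 0 6 0 7 1 9 2
Double every second digit counting from the check-digit position (so the 1st, 3rd, 5th, ... of the partial from the right).
  doubled (with −9 where >9): 7 0 0 2 4 → sum 13
  kept as-is: 0 6 7 9 → sum 22
Total = 13 + 22 = 35.
Check digit = (10 − (35 mod 10)) mod 10 = 5.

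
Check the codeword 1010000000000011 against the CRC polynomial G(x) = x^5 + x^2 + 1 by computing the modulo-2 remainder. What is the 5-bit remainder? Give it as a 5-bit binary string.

00000

Modulo-2 division of 1010000000000011 by 100101:
  pos 0: 101000 XOR 100101 = 001101
  pos 2: 110100 XOR 100101 = 010001
  pos 3: 100010 XOR 100101 = 000111
  pos 6: 111000 XOR 100101 = 011101
  pos 7: 111010 XOR 100101 = 011111
  pos 8: 111110 XOR 100101 = 011011
  pos 9: 110111 XOR 100101 = 010010
  pos 10: 100101 XOR 100101 = 000000
Remainder = 00000 (zero — the frame passes the CRC check).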